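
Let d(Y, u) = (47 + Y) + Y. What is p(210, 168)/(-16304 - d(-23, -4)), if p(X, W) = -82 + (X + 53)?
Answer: -181/16305 ≈ -0.011101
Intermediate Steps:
d(Y, u) = 47 + 2*Y
p(X, W) = -29 + X (p(X, W) = -82 + (53 + X) = -29 + X)
p(210, 168)/(-16304 - d(-23, -4)) = (-29 + 210)/(-16304 - (47 + 2*(-23))) = 181/(-16304 - (47 - 46)) = 181/(-16304 - 1*1) = 181/(-16304 - 1) = 181/(-16305) = 181*(-1/16305) = -181/16305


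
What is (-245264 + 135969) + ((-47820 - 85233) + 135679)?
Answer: -106669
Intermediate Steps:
(-245264 + 135969) + ((-47820 - 85233) + 135679) = -109295 + (-133053 + 135679) = -109295 + 2626 = -106669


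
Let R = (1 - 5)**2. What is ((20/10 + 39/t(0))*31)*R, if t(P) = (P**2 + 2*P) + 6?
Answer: 4216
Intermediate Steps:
t(P) = 6 + P**2 + 2*P
R = 16 (R = (-4)**2 = 16)
((20/10 + 39/t(0))*31)*R = ((20/10 + 39/(6 + 0**2 + 2*0))*31)*16 = ((20*(1/10) + 39/(6 + 0 + 0))*31)*16 = ((2 + 39/6)*31)*16 = ((2 + 39*(1/6))*31)*16 = ((2 + 13/2)*31)*16 = ((17/2)*31)*16 = (527/2)*16 = 4216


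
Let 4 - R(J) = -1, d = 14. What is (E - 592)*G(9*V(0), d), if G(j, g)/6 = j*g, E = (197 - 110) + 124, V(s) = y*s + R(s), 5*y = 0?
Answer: -1440180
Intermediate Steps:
R(J) = 5 (R(J) = 4 - 1*(-1) = 4 + 1 = 5)
y = 0 (y = (⅕)*0 = 0)
V(s) = 5 (V(s) = 0*s + 5 = 0 + 5 = 5)
E = 211 (E = 87 + 124 = 211)
G(j, g) = 6*g*j (G(j, g) = 6*(j*g) = 6*(g*j) = 6*g*j)
(E - 592)*G(9*V(0), d) = (211 - 592)*(6*14*(9*5)) = -2286*14*45 = -381*3780 = -1440180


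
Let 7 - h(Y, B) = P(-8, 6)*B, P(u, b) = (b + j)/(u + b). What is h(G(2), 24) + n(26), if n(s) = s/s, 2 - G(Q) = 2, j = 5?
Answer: 140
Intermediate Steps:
G(Q) = 0 (G(Q) = 2 - 1*2 = 2 - 2 = 0)
P(u, b) = (5 + b)/(b + u) (P(u, b) = (b + 5)/(u + b) = (5 + b)/(b + u))
h(Y, B) = 7 + 11*B/2 (h(Y, B) = 7 - (5 + 6)/(6 - 8)*B = 7 - 11/(-2)*B = 7 - (-1/2*11)*B = 7 - (-11)*B/2 = 7 + 11*B/2)
n(s) = 1
h(G(2), 24) + n(26) = (7 + (11/2)*24) + 1 = (7 + 132) + 1 = 139 + 1 = 140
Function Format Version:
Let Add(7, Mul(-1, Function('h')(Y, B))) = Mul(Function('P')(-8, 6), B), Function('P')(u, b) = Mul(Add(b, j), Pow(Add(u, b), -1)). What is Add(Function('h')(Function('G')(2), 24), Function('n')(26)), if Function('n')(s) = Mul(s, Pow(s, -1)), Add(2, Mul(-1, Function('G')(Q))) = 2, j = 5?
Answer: 140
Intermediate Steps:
Function('G')(Q) = 0 (Function('G')(Q) = Add(2, Mul(-1, 2)) = Add(2, -2) = 0)
Function('P')(u, b) = Mul(Pow(Add(b, u), -1), Add(5, b)) (Function('P')(u, b) = Mul(Add(b, 5), Pow(Add(u, b), -1)) = Mul(Add(5, b), Pow(Add(b, u), -1)) = Mul(Pow(Add(b, u), -1), Add(5, b)))
Function('h')(Y, B) = Add(7, Mul(Rational(11, 2), B)) (Function('h')(Y, B) = Add(7, Mul(-1, Mul(Mul(Pow(Add(6, -8), -1), Add(5, 6)), B))) = Add(7, Mul(-1, Mul(Mul(Pow(-2, -1), 11), B))) = Add(7, Mul(-1, Mul(Mul(Rational(-1, 2), 11), B))) = Add(7, Mul(-1, Mul(Rational(-11, 2), B))) = Add(7, Mul(Rational(11, 2), B)))
Function('n')(s) = 1
Add(Function('h')(Function('G')(2), 24), Function('n')(26)) = Add(Add(7, Mul(Rational(11, 2), 24)), 1) = Add(Add(7, 132), 1) = Add(139, 1) = 140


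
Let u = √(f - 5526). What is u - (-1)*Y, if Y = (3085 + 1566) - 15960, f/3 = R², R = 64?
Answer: -11309 + 7*√138 ≈ -11227.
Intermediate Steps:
f = 12288 (f = 3*64² = 3*4096 = 12288)
u = 7*√138 (u = √(12288 - 5526) = √6762 = 7*√138 ≈ 82.231)
Y = -11309 (Y = 4651 - 15960 = -11309)
u - (-1)*Y = 7*√138 - (-1)*(-11309) = 7*√138 - 1*11309 = 7*√138 - 11309 = -11309 + 7*√138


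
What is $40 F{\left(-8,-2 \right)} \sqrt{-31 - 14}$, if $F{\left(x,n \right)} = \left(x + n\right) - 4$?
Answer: $- 1680 i \sqrt{5} \approx - 3756.6 i$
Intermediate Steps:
$F{\left(x,n \right)} = -4 + n + x$ ($F{\left(x,n \right)} = \left(n + x\right) - 4 = -4 + n + x$)
$40 F{\left(-8,-2 \right)} \sqrt{-31 - 14} = 40 \left(-4 - 2 - 8\right) \sqrt{-31 - 14} = 40 \left(-14\right) \sqrt{-45} = - 560 \cdot 3 i \sqrt{5} = - 1680 i \sqrt{5}$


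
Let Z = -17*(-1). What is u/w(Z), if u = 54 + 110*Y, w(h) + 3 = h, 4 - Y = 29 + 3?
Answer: -1513/7 ≈ -216.14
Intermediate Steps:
Y = -28 (Y = 4 - (29 + 3) = 4 - 1*32 = 4 - 32 = -28)
Z = 17
w(h) = -3 + h
u = -3026 (u = 54 + 110*(-28) = 54 - 3080 = -3026)
u/w(Z) = -3026/(-3 + 17) = -3026/14 = -3026*1/14 = -1513/7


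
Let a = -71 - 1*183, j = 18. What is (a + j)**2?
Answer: 55696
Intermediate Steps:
a = -254 (a = -71 - 183 = -254)
(a + j)**2 = (-254 + 18)**2 = (-236)**2 = 55696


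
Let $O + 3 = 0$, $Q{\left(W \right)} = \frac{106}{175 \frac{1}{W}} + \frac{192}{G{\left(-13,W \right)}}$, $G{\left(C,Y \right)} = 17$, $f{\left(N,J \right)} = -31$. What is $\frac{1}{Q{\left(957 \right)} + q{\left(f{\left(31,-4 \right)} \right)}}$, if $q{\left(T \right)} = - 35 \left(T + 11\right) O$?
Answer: $- \frac{2975}{4489386} \approx -0.00066267$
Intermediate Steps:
$Q{\left(W \right)} = \frac{192}{17} + \frac{106 W}{175}$ ($Q{\left(W \right)} = \frac{106}{175 \frac{1}{W}} + \frac{192}{17} = 106 \frac{W}{175} + 192 \cdot \frac{1}{17} = \frac{106 W}{175} + \frac{192}{17} = \frac{192}{17} + \frac{106 W}{175}$)
$O = -3$ ($O = -3 + 0 = -3$)
$q{\left(T \right)} = 1155 + 105 T$ ($q{\left(T \right)} = - 35 \left(T + 11\right) \left(-3\right) = - 35 \left(11 + T\right) \left(-3\right) = \left(-385 - 35 T\right) \left(-3\right) = 1155 + 105 T$)
$\frac{1}{Q{\left(957 \right)} + q{\left(f{\left(31,-4 \right)} \right)}} = \frac{1}{\left(\frac{192}{17} + \frac{106}{175} \cdot 957\right) + \left(1155 + 105 \left(-31\right)\right)} = \frac{1}{\left(\frac{192}{17} + \frac{101442}{175}\right) + \left(1155 - 3255\right)} = \frac{1}{\frac{1758114}{2975} - 2100} = \frac{1}{- \frac{4489386}{2975}} = - \frac{2975}{4489386}$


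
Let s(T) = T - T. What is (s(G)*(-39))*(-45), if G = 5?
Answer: 0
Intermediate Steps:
s(T) = 0
(s(G)*(-39))*(-45) = (0*(-39))*(-45) = 0*(-45) = 0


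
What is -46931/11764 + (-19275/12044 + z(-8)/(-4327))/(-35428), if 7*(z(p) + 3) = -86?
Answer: -8919660133756825/2235879639595504 ≈ -3.9893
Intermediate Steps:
z(p) = -107/7 (z(p) = -3 + (1/7)*(-86) = -3 - 86/7 = -107/7)
-46931/11764 + (-19275/12044 + z(-8)/(-4327))/(-35428) = -46931/11764 + (-19275/12044 - 107/7/(-4327))/(-35428) = -46931*1/11764 + (-19275*1/12044 - 107/7*(-1/4327))*(-1/35428) = -46931/11764 + (-19275/12044 + 107/30289)*(-1/35428) = -46931/11764 - 582531767/364800716*(-1/35428) = -46931/11764 + 582531767/12924159766448 = -8919660133756825/2235879639595504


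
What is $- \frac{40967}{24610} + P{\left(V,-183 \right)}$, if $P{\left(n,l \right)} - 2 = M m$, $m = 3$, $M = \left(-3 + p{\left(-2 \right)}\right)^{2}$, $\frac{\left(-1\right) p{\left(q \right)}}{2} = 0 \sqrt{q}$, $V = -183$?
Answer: $\frac{672723}{24610} \approx 27.335$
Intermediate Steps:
$p{\left(q \right)} = 0$ ($p{\left(q \right)} = - 2 \cdot 0 \sqrt{q} = \left(-2\right) 0 = 0$)
$M = 9$ ($M = \left(-3 + 0\right)^{2} = \left(-3\right)^{2} = 9$)
$P{\left(n,l \right)} = 29$ ($P{\left(n,l \right)} = 2 + 9 \cdot 3 = 2 + 27 = 29$)
$- \frac{40967}{24610} + P{\left(V,-183 \right)} = - \frac{40967}{24610} + 29 = \frac{672723}{24610}$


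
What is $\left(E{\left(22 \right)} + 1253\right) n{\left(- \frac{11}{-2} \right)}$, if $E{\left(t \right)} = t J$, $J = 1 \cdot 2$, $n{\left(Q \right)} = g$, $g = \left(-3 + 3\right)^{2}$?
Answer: $0$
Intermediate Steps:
$g = 0$ ($g = 0^{2} = 0$)
$n{\left(Q \right)} = 0$
$J = 2$
$E{\left(t \right)} = 2 t$ ($E{\left(t \right)} = t 2 = 2 t$)
$\left(E{\left(22 \right)} + 1253\right) n{\left(- \frac{11}{-2} \right)} = \left(2 \cdot 22 + 1253\right) 0 = \left(44 + 1253\right) 0 = 1297 \cdot 0 = 0$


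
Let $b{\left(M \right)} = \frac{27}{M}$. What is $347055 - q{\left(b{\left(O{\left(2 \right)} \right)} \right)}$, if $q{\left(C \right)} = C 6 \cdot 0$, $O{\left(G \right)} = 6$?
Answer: $347055$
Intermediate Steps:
$q{\left(C \right)} = 0$ ($q{\left(C \right)} = 6 C 0 = 0$)
$347055 - q{\left(b{\left(O{\left(2 \right)} \right)} \right)} = 347055 - 0 = 347055 + 0 = 347055$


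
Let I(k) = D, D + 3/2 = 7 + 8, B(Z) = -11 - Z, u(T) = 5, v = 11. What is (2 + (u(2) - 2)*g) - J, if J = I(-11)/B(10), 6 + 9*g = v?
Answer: 181/42 ≈ 4.3095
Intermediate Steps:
D = 27/2 (D = -3/2 + (7 + 8) = -3/2 + 15 = 27/2 ≈ 13.500)
g = 5/9 (g = -⅔ + (⅑)*11 = -⅔ + 11/9 = 5/9 ≈ 0.55556)
I(k) = 27/2
J = -9/14 (J = 27/(2*(-11 - 1*10)) = 27/(2*(-11 - 10)) = (27/2)/(-21) = (27/2)*(-1/21) = -9/14 ≈ -0.64286)
(2 + (u(2) - 2)*g) - J = (2 + (5 - 2)*(5/9)) - 1*(-9/14) = (2 + 3*(5/9)) + 9/14 = (2 + 5/3) + 9/14 = 11/3 + 9/14 = 181/42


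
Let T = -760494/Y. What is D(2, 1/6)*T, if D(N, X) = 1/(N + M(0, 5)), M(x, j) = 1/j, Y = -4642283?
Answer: 3802470/51065113 ≈ 0.074463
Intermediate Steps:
D(N, X) = 1/(⅕ + N) (D(N, X) = 1/(N + 1/5) = 1/(N + ⅕) = 1/(⅕ + N))
T = 760494/4642283 (T = -760494/(-4642283) = -760494*(-1/4642283) = 760494/4642283 ≈ 0.16382)
D(2, 1/6)*T = (5/(1 + 5*2))*(760494/4642283) = (5/(1 + 10))*(760494/4642283) = (5/11)*(760494/4642283) = 3802470/51065113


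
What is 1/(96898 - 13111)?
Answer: 1/83787 ≈ 1.1935e-5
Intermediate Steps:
1/(96898 - 13111) = 1/83787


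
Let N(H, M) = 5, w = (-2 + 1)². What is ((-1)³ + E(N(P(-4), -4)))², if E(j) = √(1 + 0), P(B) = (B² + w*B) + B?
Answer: 0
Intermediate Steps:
w = 1 (w = (-1)² = 1)
P(B) = B² + 2*B (P(B) = (B² + 1*B) + B = (B² + B) + B = (B + B²) + B = B² + 2*B)
E(j) = 1 (E(j) = √1 = 1)
((-1)³ + E(N(P(-4), -4)))² = ((-1)³ + 1)² = (-1 + 1)² = 0² = 0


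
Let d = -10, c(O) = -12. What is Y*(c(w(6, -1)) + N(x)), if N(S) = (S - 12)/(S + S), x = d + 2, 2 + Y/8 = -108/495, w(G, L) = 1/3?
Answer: 10492/55 ≈ 190.76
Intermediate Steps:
w(G, L) = ⅓
Y = -976/55 (Y = -16 + 8*(-108/495) = -16 + 8*(-108*1/495) = -16 + 8*(-12/55) = -16 - 96/55 = -976/55 ≈ -17.745)
x = -8 (x = -10 + 2 = -8)
N(S) = (-12 + S)/(2*S) (N(S) = (-12 + S)/((2*S)) = (-12 + S)*(1/(2*S)) = (-12 + S)/(2*S))
Y*(c(w(6, -1)) + N(x)) = -976*(-12 + (½)*(-12 - 8)/(-8))/55 = -976*(-12 + (½)*(-⅛)*(-20))/55 = -976*(-12 + 5/4)/55 = -976/55*(-43/4) = 10492/55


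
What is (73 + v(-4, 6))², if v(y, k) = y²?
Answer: 7921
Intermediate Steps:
(73 + v(-4, 6))² = (73 + (-4)²)² = (73 + 16)² = 89² = 7921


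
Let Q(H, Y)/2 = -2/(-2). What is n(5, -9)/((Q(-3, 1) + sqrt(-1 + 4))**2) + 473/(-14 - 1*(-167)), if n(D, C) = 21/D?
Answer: 24856/765 - 84*sqrt(3)/5 ≈ 3.3931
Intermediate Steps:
Q(H, Y) = 2 (Q(H, Y) = 2*(-2/(-2)) = 2*(-2*(-1/2)) = 2*1 = 2)
n(5, -9)/((Q(-3, 1) + sqrt(-1 + 4))**2) + 473/(-14 - 1*(-167)) = (21/5)/((2 + sqrt(-1 + 4))**2) + 473/(-14 - 1*(-167)) = (21*(1/5))/((2 + sqrt(3))**2) + 473/(-14 + 167) = 21/(5*(2 + sqrt(3))**2) + 473/153 = 473/153 + 21/(5*(2 + sqrt(3))**2)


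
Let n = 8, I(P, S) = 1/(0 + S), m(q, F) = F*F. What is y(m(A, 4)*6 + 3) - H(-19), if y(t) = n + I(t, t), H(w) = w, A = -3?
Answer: 2674/99 ≈ 27.010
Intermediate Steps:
m(q, F) = F**2
I(P, S) = 1/S
y(t) = 8 + 1/t
y(m(A, 4)*6 + 3) - H(-19) = (8 + 1/(4**2*6 + 3)) - 1*(-19) = (8 + 1/(16*6 + 3)) + 19 = (8 + 1/(96 + 3)) + 19 = (8 + 1/99) + 19 = 793/99 + 19 = 2674/99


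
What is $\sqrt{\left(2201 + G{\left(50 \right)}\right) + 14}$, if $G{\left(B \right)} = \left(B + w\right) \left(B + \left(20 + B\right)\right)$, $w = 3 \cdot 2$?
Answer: $\sqrt{8935} \approx 94.525$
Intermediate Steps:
$w = 6$
$G{\left(B \right)} = \left(6 + B\right) \left(20 + 2 B\right)$ ($G{\left(B \right)} = \left(B + 6\right) \left(B + \left(20 + B\right)\right) = \left(6 + B\right) \left(20 + 2 B\right)$)
$\sqrt{\left(2201 + G{\left(50 \right)}\right) + 14} = \sqrt{\left(2201 + \left(120 + 2 \cdot 50^{2} + 32 \cdot 50\right)\right) + 14} = \sqrt{\left(2201 + \left(120 + 2 \cdot 2500 + 1600\right)\right) + 14} = \sqrt{\left(2201 + \left(120 + 5000 + 1600\right)\right) + 14} = \sqrt{\left(2201 + 6720\right) + 14} = \sqrt{8921 + 14} = \sqrt{8935}$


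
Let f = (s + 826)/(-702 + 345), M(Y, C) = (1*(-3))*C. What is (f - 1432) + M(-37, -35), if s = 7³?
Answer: -67844/51 ≈ -1330.3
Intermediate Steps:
s = 343
M(Y, C) = -3*C
f = -167/51 (f = (343 + 826)/(-702 + 345) = 1169/(-357) = 1169*(-1/357) = -167/51 ≈ -3.2745)
(f - 1432) + M(-37, -35) = (-167/51 - 1432) - 3*(-35) = -73199/51 + 105 = -67844/51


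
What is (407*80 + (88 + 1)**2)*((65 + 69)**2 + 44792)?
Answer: 2540101788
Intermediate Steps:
(407*80 + (88 + 1)**2)*((65 + 69)**2 + 44792) = (32560 + 89**2)*(134**2 + 44792) = (32560 + 7921)*(17956 + 44792) = 40481*62748 = 2540101788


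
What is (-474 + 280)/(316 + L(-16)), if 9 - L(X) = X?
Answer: -194/341 ≈ -0.56892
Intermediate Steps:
L(X) = 9 - X
(-474 + 280)/(316 + L(-16)) = (-474 + 280)/(316 + (9 - 1*(-16))) = -194/(316 + (9 + 16)) = -194/(316 + 25) = -194/341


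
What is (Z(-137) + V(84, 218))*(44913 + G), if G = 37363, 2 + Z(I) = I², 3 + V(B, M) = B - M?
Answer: 1532801880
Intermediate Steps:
V(B, M) = -3 + B - M (V(B, M) = -3 + (B - M) = -3 + B - M)
Z(I) = -2 + I²
(Z(-137) + V(84, 218))*(44913 + G) = ((-2 + (-137)²) + (-3 + 84 - 1*218))*(44913 + 37363) = ((-2 + 18769) + (-3 + 84 - 218))*82276 = (18767 - 137)*82276 = 18630*82276 = 1532801880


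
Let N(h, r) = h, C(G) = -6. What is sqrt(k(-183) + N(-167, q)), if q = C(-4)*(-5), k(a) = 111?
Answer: 2*I*sqrt(14) ≈ 7.4833*I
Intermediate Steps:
q = 30 (q = -6*(-5) = 30)
sqrt(k(-183) + N(-167, q)) = sqrt(111 - 167) = sqrt(-56) = 2*I*sqrt(14)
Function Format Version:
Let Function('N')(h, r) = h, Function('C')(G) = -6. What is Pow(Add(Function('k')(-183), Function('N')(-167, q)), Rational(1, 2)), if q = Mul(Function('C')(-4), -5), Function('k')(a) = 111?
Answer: Mul(2, I, Pow(14, Rational(1, 2))) ≈ Mul(7.4833, I)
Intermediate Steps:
q = 30 (q = Mul(-6, -5) = 30)
Pow(Add(Function('k')(-183), Function('N')(-167, q)), Rational(1, 2)) = Pow(Add(111, -167), Rational(1, 2)) = Pow(-56, Rational(1, 2)) = Mul(2, I, Pow(14, Rational(1, 2)))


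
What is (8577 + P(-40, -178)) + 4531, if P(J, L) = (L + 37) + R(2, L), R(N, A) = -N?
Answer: 12965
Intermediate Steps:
P(J, L) = 35 + L (P(J, L) = (L + 37) - 1*2 = (37 + L) - 2 = 35 + L)
(8577 + P(-40, -178)) + 4531 = (8577 + (35 - 178)) + 4531 = (8577 - 143) + 4531 = 8434 + 4531 = 12965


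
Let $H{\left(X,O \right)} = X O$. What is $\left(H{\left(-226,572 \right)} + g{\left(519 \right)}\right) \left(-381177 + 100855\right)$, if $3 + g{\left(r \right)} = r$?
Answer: $36093139432$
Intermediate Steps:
$g{\left(r \right)} = -3 + r$
$H{\left(X,O \right)} = O X$
$\left(H{\left(-226,572 \right)} + g{\left(519 \right)}\right) \left(-381177 + 100855\right) = \left(572 \left(-226\right) + \left(-3 + 519\right)\right) \left(-381177 + 100855\right) = \left(-129272 + 516\right) \left(-280322\right) = \left(-128756\right) \left(-280322\right) = 36093139432$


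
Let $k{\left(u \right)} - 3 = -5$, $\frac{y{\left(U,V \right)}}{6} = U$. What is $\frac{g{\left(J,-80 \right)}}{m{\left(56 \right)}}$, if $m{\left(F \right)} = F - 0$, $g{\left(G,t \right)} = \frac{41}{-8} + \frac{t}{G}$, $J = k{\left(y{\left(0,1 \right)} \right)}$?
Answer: $\frac{279}{448} \approx 0.62277$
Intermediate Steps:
$y{\left(U,V \right)} = 6 U$
$k{\left(u \right)} = -2$ ($k{\left(u \right)} = 3 - 5 = -2$)
$J = -2$
$g{\left(G,t \right)} = - \frac{41}{8} + \frac{t}{G}$ ($g{\left(G,t \right)} = 41 \left(- \frac{1}{8}\right) + \frac{t}{G} = - \frac{41}{8} + \frac{t}{G}$)
$m{\left(F \right)} = F$ ($m{\left(F \right)} = F + 0 = F$)
$\frac{g{\left(J,-80 \right)}}{m{\left(56 \right)}} = \frac{- \frac{41}{8} - \frac{80}{-2}}{56} = \left(- \frac{41}{8} - -40\right) \frac{1}{56} = \left(- \frac{41}{8} + 40\right) \frac{1}{56} = \frac{279}{8} \cdot \frac{1}{56} = \frac{279}{448}$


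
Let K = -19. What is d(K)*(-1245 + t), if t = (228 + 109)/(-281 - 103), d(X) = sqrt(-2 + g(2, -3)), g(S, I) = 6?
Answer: -478417/192 ≈ -2491.8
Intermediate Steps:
d(X) = 2 (d(X) = sqrt(-2 + 6) = sqrt(4) = 2)
t = -337/384 (t = 337/(-384) = 337*(-1/384) = -337/384 ≈ -0.87760)
d(K)*(-1245 + t) = 2*(-1245 - 337/384) = 2*(-478417/384) = -478417/192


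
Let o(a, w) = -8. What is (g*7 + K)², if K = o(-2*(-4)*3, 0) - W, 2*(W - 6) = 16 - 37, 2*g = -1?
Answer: 49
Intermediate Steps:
g = -½ (g = (½)*(-1) = -½ ≈ -0.50000)
W = -9/2 (W = 6 + (16 - 37)/2 = 6 + (½)*(-21) = 6 - 21/2 = -9/2 ≈ -4.5000)
K = -7/2 (K = -8 - 1*(-9/2) = -8 + 9/2 = -7/2 ≈ -3.5000)
(g*7 + K)² = (-½*7 - 7/2)² = (-7/2 - 7/2)² = (-7)² = 49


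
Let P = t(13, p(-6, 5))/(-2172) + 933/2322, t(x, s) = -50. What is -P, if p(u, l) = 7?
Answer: -29758/70047 ≈ -0.42483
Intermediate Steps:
P = 29758/70047 (P = -50/(-2172) + 933/2322 = -50*(-1/2172) + 933*(1/2322) = 25/1086 + 311/774 = 29758/70047 ≈ 0.42483)
-P = -1*29758/70047 = -29758/70047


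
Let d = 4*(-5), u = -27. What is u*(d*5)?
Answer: 2700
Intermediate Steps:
d = -20
u*(d*5) = -(-540)*5 = -27*(-100) = 2700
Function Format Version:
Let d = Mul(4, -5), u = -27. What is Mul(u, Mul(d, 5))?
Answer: 2700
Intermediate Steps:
d = -20
Mul(u, Mul(d, 5)) = Mul(-27, Mul(-20, 5)) = Mul(-27, -100) = 2700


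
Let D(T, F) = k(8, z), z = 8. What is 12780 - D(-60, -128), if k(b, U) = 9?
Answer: 12771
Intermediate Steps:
D(T, F) = 9
12780 - D(-60, -128) = 12780 - 1*9 = 12780 - 9 = 12771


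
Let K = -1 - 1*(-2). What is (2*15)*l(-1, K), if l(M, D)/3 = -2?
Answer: -180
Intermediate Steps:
K = 1 (K = -1 + 2 = 1)
l(M, D) = -6 (l(M, D) = 3*(-2) = -6)
(2*15)*l(-1, K) = (2*15)*(-6) = 30*(-6) = -180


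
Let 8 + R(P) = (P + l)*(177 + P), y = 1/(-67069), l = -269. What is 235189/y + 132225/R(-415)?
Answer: -2567737079085919/162784 ≈ -1.5774e+10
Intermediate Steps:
y = -1/67069 ≈ -1.4910e-5
R(P) = -8 + (-269 + P)*(177 + P) (R(P) = -8 + (P - 269)*(177 + P) = -8 + (-269 + P)*(177 + P))
235189/y + 132225/R(-415) = 235189/(-1/67069) + 132225/(-47621 + (-415)² - 92*(-415)) = 235189*(-67069) + 132225/(-47621 + 172225 + 38180) = -15773891041 + 132225/162784 = -2567737079085919/162784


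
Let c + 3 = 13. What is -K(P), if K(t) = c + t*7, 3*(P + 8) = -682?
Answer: 4912/3 ≈ 1637.3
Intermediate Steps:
c = 10 (c = -3 + 13 = 10)
P = -706/3 (P = -8 + (⅓)*(-682) = -8 - 682/3 = -706/3 ≈ -235.33)
K(t) = 10 + 7*t (K(t) = 10 + t*7 = 10 + 7*t)
-K(P) = -(10 + 7*(-706/3)) = -(10 - 4942/3) = -1*(-4912/3) = 4912/3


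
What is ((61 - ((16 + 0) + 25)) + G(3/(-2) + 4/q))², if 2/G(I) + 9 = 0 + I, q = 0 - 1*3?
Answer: 1982464/5041 ≈ 393.27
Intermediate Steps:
q = -3 (q = 0 - 3 = -3)
G(I) = 2/(-9 + I) (G(I) = 2/(-9 + (0 + I)) = 2/(-9 + I))
((61 - ((16 + 0) + 25)) + G(3/(-2) + 4/q))² = ((61 - ((16 + 0) + 25)) + 2/(-9 + (3/(-2) + 4/(-3))))² = ((61 - (16 + 25)) + 2/(-9 + (3*(-½) + 4*(-⅓))))² = ((61 - 1*41) + 2/(-9 + (-3/2 - 4/3)))² = ((61 - 41) + 2/(-9 - 17/6))² = (20 + 2/(-71/6))² = (20 + 2*(-6/71))² = (20 - 12/71)² = (1408/71)² = 1982464/5041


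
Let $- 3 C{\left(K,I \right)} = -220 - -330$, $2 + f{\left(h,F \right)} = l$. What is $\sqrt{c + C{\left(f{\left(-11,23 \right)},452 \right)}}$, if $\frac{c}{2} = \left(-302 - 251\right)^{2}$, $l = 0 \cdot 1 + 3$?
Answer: $\frac{2 \sqrt{1376058}}{3} \approx 782.04$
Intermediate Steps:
$l = 3$ ($l = 0 + 3 = 3$)
$c = 611618$ ($c = 2 \left(-302 - 251\right)^{2} = 2 \left(-553\right)^{2} = 2 \cdot 305809 = 611618$)
$f{\left(h,F \right)} = 1$ ($f{\left(h,F \right)} = -2 + 3 = 1$)
$C{\left(K,I \right)} = - \frac{110}{3}$ ($C{\left(K,I \right)} = - \frac{-220 - -330}{3} = - \frac{-220 + 330}{3} = \left(- \frac{1}{3}\right) 110 = - \frac{110}{3}$)
$\sqrt{c + C{\left(f{\left(-11,23 \right)},452 \right)}} = \sqrt{611618 - \frac{110}{3}} = \sqrt{\frac{1834744}{3}} = \frac{2 \sqrt{1376058}}{3}$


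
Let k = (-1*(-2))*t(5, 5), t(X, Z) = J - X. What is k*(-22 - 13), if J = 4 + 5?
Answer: -280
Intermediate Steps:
J = 9
t(X, Z) = 9 - X
k = 8 (k = (-1*(-2))*(9 - 1*5) = 2*(9 - 5) = 2*4 = 8)
k*(-22 - 13) = 8*(-22 - 13) = 8*(-35) = -280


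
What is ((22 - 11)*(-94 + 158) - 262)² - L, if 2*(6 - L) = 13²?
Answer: 390885/2 ≈ 1.9544e+5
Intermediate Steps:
L = -157/2 (L = 6 - ½*13² = 6 - ½*169 = 6 - 169/2 = -157/2 ≈ -78.500)
((22 - 11)*(-94 + 158) - 262)² - L = ((22 - 11)*(-94 + 158) - 262)² - 1*(-157/2) = (11*64 - 262)² + 157/2 = (704 - 262)² + 157/2 = 442² + 157/2 = 195364 + 157/2 = 390885/2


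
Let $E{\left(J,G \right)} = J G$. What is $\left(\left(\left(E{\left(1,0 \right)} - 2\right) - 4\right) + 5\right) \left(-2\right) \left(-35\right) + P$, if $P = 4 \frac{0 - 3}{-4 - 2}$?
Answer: $-68$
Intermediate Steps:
$E{\left(J,G \right)} = G J$
$P = 2$ ($P = 4 \left(- \frac{3}{-6}\right) = 4 \left(\left(-3\right) \left(- \frac{1}{6}\right)\right) = 4 \cdot \frac{1}{2} = 2$)
$\left(\left(\left(E{\left(1,0 \right)} - 2\right) - 4\right) + 5\right) \left(-2\right) \left(-35\right) + P = \left(\left(\left(0 \cdot 1 - 2\right) - 4\right) + 5\right) \left(-2\right) \left(-35\right) + 2 = \left(\left(\left(0 - 2\right) - 4\right) + 5\right) \left(-2\right) \left(-35\right) + 2 = \left(\left(-2 - 4\right) + 5\right) \left(-2\right) \left(-35\right) + 2 = \left(-6 + 5\right) \left(-2\right) \left(-35\right) + 2 = \left(-1\right) \left(-2\right) \left(-35\right) + 2 = 2 \left(-35\right) + 2 = -70 + 2 = -68$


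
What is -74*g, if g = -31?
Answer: 2294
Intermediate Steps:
-74*g = -74*(-31) = 2294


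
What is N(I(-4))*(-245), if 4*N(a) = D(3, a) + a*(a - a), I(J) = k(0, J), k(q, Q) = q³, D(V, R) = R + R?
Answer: 0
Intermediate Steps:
D(V, R) = 2*R
I(J) = 0 (I(J) = 0³ = 0)
N(a) = a/2 (N(a) = (2*a + a*(a - a))/4 = (2*a + a*0)/4 = (2*a + 0)/4 = (2*a)/4 = a/2)
N(I(-4))*(-245) = ((½)*0)*(-245) = 0*(-245) = 0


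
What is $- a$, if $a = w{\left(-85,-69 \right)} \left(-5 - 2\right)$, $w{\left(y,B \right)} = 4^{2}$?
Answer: $112$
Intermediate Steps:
$w{\left(y,B \right)} = 16$
$a = -112$ ($a = 16 \left(-5 - 2\right) = 16 \left(-7\right) = -112$)
$- a = \left(-1\right) \left(-112\right) = 112$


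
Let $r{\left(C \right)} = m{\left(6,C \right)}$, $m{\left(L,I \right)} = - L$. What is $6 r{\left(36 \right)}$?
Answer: $-36$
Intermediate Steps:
$r{\left(C \right)} = -6$ ($r{\left(C \right)} = \left(-1\right) 6 = -6$)
$6 r{\left(36 \right)} = 6 \left(-6\right) = -36$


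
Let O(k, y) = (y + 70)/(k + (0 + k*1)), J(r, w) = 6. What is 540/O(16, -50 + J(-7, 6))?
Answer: 8640/13 ≈ 664.62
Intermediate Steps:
O(k, y) = (70 + y)/(2*k) (O(k, y) = (70 + y)/(k + (0 + k)) = (70 + y)/(k + k) = (70 + y)/((2*k)) = (70 + y)*(1/(2*k)) = (70 + y)/(2*k))
540/O(16, -50 + J(-7, 6)) = 540/(((½)*(70 + (-50 + 6))/16)) = 540/(((½)*(1/16)*(70 - 44))) = 540/(((½)*(1/16)*26)) = 540/(13/16) = 540*(16/13) = 8640/13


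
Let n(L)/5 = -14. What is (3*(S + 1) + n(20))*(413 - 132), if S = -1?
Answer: -19670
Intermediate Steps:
n(L) = -70 (n(L) = 5*(-14) = -70)
(3*(S + 1) + n(20))*(413 - 132) = (3*(-1 + 1) - 70)*(413 - 132) = (3*0 - 70)*281 = (0 - 70)*281 = -70*281 = -19670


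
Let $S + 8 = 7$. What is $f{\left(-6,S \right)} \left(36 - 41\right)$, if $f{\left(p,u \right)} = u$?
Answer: $5$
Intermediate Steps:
$S = -1$ ($S = -8 + 7 = -1$)
$f{\left(-6,S \right)} \left(36 - 41\right) = - (36 - 41) = \left(-1\right) \left(-5\right) = 5$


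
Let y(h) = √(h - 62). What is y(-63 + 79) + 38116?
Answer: 38116 + I*√46 ≈ 38116.0 + 6.7823*I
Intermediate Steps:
y(h) = √(-62 + h)
y(-63 + 79) + 38116 = √(-62 + (-63 + 79)) + 38116 = √(-62 + 16) + 38116 = √(-46) + 38116 = I*√46 + 38116 = 38116 + I*√46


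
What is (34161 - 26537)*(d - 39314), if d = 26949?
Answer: -94270760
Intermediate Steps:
(34161 - 26537)*(d - 39314) = (34161 - 26537)*(26949 - 39314) = 7624*(-12365) = -94270760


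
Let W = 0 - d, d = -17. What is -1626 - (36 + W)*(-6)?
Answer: -1308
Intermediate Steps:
W = 17 (W = 0 - 1*(-17) = 0 + 17 = 17)
-1626 - (36 + W)*(-6) = -1626 - (36 + 17)*(-6) = -1626 - 53*(-6) = -1626 - 1*(-318) = -1626 + 318 = -1308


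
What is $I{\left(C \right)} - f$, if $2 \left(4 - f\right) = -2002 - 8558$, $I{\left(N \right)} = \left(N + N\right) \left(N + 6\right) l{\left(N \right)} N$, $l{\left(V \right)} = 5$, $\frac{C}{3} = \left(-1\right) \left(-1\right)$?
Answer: $-4474$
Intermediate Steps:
$C = 3$ ($C = 3 \left(\left(-1\right) \left(-1\right)\right) = 3 \cdot 1 = 3$)
$I{\left(N \right)} = 10 N^{2} \left(6 + N\right)$ ($I{\left(N \right)} = \left(N + N\right) \left(N + 6\right) 5 N = 2 N \left(6 + N\right) 5 N = 10 N \left(6 + N\right) N = 10 N^{2} \left(6 + N\right)$)
$f = 5284$ ($f = 4 - \frac{-2002 - 8558}{2} = 4 - -5280 = 4 + 5280 = 5284$)
$I{\left(C \right)} - f = 10 \cdot 3^{2} \left(6 + 3\right) - 5284 = 10 \cdot 9 \cdot 9 - 5284 = 810 - 5284 = -4474$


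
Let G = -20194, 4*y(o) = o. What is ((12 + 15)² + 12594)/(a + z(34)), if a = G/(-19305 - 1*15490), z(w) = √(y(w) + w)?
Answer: -18722818028580/102093226853 + 16130049849075*√170/102093226853 ≈ 1876.6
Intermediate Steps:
y(o) = o/4
z(w) = √5*√w/2 (z(w) = √(w/4 + w) = √(5*w/4) = √5*√w/2)
a = 20194/34795 (a = -20194/(-19305 - 1*15490) = -20194/(-19305 - 15490) = -20194/(-34795) = -20194*(-1/34795) = 20194/34795 ≈ 0.58037)
((12 + 15)² + 12594)/(a + z(34)) = ((12 + 15)² + 12594)/(20194/34795 + √5*√34/2) = (27² + 12594)/(20194/34795 + √170/2) = (729 + 12594)/(20194/34795 + √170/2) = 13323/(20194/34795 + √170/2)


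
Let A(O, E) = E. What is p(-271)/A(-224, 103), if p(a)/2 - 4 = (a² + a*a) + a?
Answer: 293230/103 ≈ 2846.9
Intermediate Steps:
p(a) = 8 + 2*a + 4*a² (p(a) = 8 + 2*((a² + a*a) + a) = 8 + 2*((a² + a²) + a) = 8 + 2*(2*a² + a) = 8 + 2*(a + 2*a²) = 8 + (2*a + 4*a²) = 8 + 2*a + 4*a²)
p(-271)/A(-224, 103) = (8 + 2*(-271) + 4*(-271)²)/103 = (8 - 542 + 4*73441)*(1/103) = (8 - 542 + 293764)*(1/103) = 293230*(1/103) = 293230/103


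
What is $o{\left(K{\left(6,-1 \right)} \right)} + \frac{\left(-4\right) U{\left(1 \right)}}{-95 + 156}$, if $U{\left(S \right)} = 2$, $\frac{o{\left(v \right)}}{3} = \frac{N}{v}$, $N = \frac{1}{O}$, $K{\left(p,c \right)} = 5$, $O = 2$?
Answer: $\frac{103}{610} \approx 0.16885$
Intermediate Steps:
$N = \frac{1}{2} \approx 0.5$
$o{\left(v \right)} = \frac{3}{2 v}$ ($o{\left(v \right)} = 3 \frac{1}{2 v} = \frac{3}{2 v}$)
$o{\left(K{\left(6,-1 \right)} \right)} + \frac{\left(-4\right) U{\left(1 \right)}}{-95 + 156} = \frac{3}{2 \cdot 5} + \frac{\left(-4\right) 2}{-95 + 156} = \frac{3}{2} \cdot \frac{1}{5} - \frac{8}{61} = \frac{3}{10} - \frac{8}{61} = \frac{103}{610}$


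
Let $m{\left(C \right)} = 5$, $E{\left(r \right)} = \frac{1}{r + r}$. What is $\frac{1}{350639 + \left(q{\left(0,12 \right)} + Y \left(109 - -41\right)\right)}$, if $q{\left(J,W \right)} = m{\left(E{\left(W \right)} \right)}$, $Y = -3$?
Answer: $\frac{1}{350194} \approx 2.8556 \cdot 10^{-6}$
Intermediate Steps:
$E{\left(r \right)} = \frac{1}{2 r}$
$q{\left(J,W \right)} = 5$
$\frac{1}{350639 + \left(q{\left(0,12 \right)} + Y \left(109 - -41\right)\right)} = \frac{1}{350639 + \left(5 - 3 \left(109 - -41\right)\right)} = \frac{1}{350639 + \left(5 - 3 \left(109 + 41\right)\right)} = \frac{1}{350639 + \left(5 - 450\right)} = \frac{1}{350639 - 445} = \frac{1}{350194}$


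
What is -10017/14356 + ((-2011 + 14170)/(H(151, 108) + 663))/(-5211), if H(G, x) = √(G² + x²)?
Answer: -145719125/207702608 + √34465/173616 ≈ -0.70051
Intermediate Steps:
-10017/14356 + ((-2011 + 14170)/(H(151, 108) + 663))/(-5211) = -10017/14356 + ((-2011 + 14170)/(√(151² + 108²) + 663))/(-5211) = -10017*1/14356 + (12159/(√(22801 + 11664) + 663))*(-1/5211) = -10017/14356 + (12159/(√34465 + 663))*(-1/5211) = -10017/14356 + (12159/(663 + √34465))*(-1/5211) = -10017/14356 - 7/(3*(663 + √34465))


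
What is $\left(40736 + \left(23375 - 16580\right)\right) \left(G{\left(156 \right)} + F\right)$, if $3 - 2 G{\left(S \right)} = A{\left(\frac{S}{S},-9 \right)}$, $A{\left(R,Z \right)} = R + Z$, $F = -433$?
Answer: $- \frac{40639005}{2} \approx -2.0319 \cdot 10^{7}$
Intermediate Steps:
$G{\left(S \right)} = \frac{11}{2}$ ($G{\left(S \right)} = \frac{3}{2} - \frac{\frac{S}{S} - 9}{2} = \frac{3}{2} - \frac{1 - 9}{2} = \frac{3}{2} - -4 = \frac{3}{2} + 4 = \frac{11}{2}$)
$\left(40736 + \left(23375 - 16580\right)\right) \left(G{\left(156 \right)} + F\right) = \left(40736 + \left(23375 - 16580\right)\right) \left(\frac{11}{2} - 433\right) = \left(40736 + 6795\right) \left(- \frac{855}{2}\right) = 47531 \left(- \frac{855}{2}\right) = - \frac{40639005}{2}$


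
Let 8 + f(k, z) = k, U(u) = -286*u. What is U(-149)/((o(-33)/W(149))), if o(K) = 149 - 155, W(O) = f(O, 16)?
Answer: -1001429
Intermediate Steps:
f(k, z) = -8 + k
W(O) = -8 + O
o(K) = -6
U(-149)/((o(-33)/W(149))) = (-286*(-149))/((-6/(-8 + 149))) = 42614/((-6/141)) = 42614/((-6*1/141)) = 42614/(-2/47) = 42614*(-47/2) = -1001429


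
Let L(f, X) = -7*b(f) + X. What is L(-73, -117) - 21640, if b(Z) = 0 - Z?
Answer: -22268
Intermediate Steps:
b(Z) = -Z
L(f, X) = X + 7*f (L(f, X) = -(-7)*f + X = 7*f + X = X + 7*f)
L(-73, -117) - 21640 = (-117 + 7*(-73)) - 21640 = (-117 - 511) - 21640 = -628 - 21640 = -22268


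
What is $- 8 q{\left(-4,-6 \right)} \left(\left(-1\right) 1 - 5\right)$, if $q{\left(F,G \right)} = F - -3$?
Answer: $-48$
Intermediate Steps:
$q{\left(F,G \right)} = 3 + F$ ($q{\left(F,G \right)} = F + 3 = 3 + F$)
$- 8 q{\left(-4,-6 \right)} \left(\left(-1\right) 1 - 5\right) = - 8 \left(3 - 4\right) \left(\left(-1\right) 1 - 5\right) = \left(-8\right) \left(-1\right) \left(-1 - 5\right) = 8 \left(-6\right) = -48$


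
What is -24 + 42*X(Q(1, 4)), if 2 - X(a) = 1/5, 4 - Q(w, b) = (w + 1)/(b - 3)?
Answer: 258/5 ≈ 51.600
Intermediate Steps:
Q(w, b) = 4 - (1 + w)/(-3 + b) (Q(w, b) = 4 - (w + 1)/(b - 3) = 4 - (1 + w)/(-3 + b))
X(a) = 9/5 (X(a) = 2 - 1/5 = 9/5)
-24 + 42*X(Q(1, 4)) = -24 + 42*(9/5) = -24 + 378/5 = 258/5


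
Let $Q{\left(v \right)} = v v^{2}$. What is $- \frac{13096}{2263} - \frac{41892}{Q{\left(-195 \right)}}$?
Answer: $- \frac{32336800468}{5593287375} \approx -5.7814$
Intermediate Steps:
$Q{\left(v \right)} = v^{3}$
$- \frac{13096}{2263} - \frac{41892}{Q{\left(-195 \right)}} = - \frac{13096}{2263} - \frac{41892}{\left(-195\right)^{3}} = \left(-13096\right) \frac{1}{2263} - \frac{41892}{-7414875} = - \frac{13096}{2263} - - \frac{13964}{2471625} = - \frac{13096}{2263} + \frac{13964}{2471625} = - \frac{32336800468}{5593287375}$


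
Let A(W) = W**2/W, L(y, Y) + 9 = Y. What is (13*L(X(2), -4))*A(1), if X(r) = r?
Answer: -169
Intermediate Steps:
L(y, Y) = -9 + Y
A(W) = W
(13*L(X(2), -4))*A(1) = (13*(-9 - 4))*1 = (13*(-13))*1 = -169*1 = -169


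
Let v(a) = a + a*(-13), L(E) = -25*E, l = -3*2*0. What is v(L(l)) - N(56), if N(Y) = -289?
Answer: 289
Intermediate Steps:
l = 0 (l = -6*0 = 0)
v(a) = -12*a (v(a) = a - 13*a = -12*a)
v(L(l)) - N(56) = -(-300)*0 - 1*(-289) = -12*0 + 289 = 0 + 289 = 289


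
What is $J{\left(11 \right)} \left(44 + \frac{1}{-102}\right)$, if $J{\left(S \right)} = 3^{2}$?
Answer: $\frac{13461}{34} \approx 395.91$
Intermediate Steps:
$J{\left(S \right)} = 9$
$J{\left(11 \right)} \left(44 + \frac{1}{-102}\right) = 9 \left(44 + \frac{1}{-102}\right) = 9 \left(44 - \frac{1}{102}\right) = 9 \cdot \frac{4487}{102} = \frac{13461}{34}$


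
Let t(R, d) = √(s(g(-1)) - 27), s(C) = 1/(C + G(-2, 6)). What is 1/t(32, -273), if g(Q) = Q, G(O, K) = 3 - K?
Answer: -2*I*√109/109 ≈ -0.19157*I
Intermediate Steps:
s(C) = 1/(-3 + C) (s(C) = 1/(C + (3 - 1*6)) = 1/(C + (3 - 6)) = 1/(C - 3) = 1/(-3 + C))
t(R, d) = I*√109/2 (t(R, d) = √(1/(-3 - 1) - 27) = √(1/(-4) - 27) = √(-¼ - 27) = √(-109/4) = I*√109/2)
1/t(32, -273) = 1/(I*√109/2) = -2*I*√109/109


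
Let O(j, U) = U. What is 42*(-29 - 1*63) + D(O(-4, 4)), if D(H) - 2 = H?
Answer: -3858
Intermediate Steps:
D(H) = 2 + H
42*(-29 - 1*63) + D(O(-4, 4)) = 42*(-29 - 1*63) + (2 + 4) = 42*(-29 - 63) + 6 = 42*(-92) + 6 = -3864 + 6 = -3858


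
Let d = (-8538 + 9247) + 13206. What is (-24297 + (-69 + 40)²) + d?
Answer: -9541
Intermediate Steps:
d = 13915 (d = 709 + 13206 = 13915)
(-24297 + (-69 + 40)²) + d = (-24297 + (-69 + 40)²) + 13915 = (-24297 + (-29)²) + 13915 = (-24297 + 841) + 13915 = -23456 + 13915 = -9541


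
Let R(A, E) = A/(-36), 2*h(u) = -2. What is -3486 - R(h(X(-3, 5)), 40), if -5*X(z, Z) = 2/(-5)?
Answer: -125497/36 ≈ -3486.0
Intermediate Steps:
X(z, Z) = 2/25 (X(z, Z) = -2/(5*(-5)) = -2*(-1)/(5*5) = -⅕*(-⅖) = 2/25)
h(u) = -1 (h(u) = (½)*(-2) = -1)
R(A, E) = -A/36 (R(A, E) = A*(-1/36) = -A/36)
-3486 - R(h(X(-3, 5)), 40) = -3486 - (-1)*(-1)/36 = -3486 - 1*1/36 = -3486 - 1/36 = -125497/36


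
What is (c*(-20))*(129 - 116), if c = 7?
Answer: -1820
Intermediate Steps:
(c*(-20))*(129 - 116) = (7*(-20))*(129 - 116) = -140*13 = -1820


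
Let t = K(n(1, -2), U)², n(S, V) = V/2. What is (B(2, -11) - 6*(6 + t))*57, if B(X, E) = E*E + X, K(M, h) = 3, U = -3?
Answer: 1881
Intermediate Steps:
n(S, V) = V/2 (n(S, V) = V*(½) = V/2)
B(X, E) = X + E² (B(X, E) = E² + X = X + E²)
t = 9 (t = 3² = 9)
(B(2, -11) - 6*(6 + t))*57 = ((2 + (-11)²) - 6*(6 + 9))*57 = ((2 + 121) - 6*15)*57 = (123 - 90)*57 = 33*57 = 1881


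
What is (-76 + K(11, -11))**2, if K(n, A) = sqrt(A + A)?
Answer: (76 - I*sqrt(22))**2 ≈ 5754.0 - 712.94*I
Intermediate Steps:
K(n, A) = sqrt(2)*sqrt(A) (K(n, A) = sqrt(2*A) = sqrt(2)*sqrt(A))
(-76 + K(11, -11))**2 = (-76 + sqrt(2)*sqrt(-11))**2 = (-76 + sqrt(2)*(I*sqrt(11)))**2 = (-76 + I*sqrt(22))**2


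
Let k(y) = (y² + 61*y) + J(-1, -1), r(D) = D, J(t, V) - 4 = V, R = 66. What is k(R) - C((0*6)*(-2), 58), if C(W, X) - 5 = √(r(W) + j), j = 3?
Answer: 8380 - √3 ≈ 8378.3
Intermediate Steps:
J(t, V) = 4 + V
C(W, X) = 5 + √(3 + W) (C(W, X) = 5 + √(W + 3) = 5 + √(3 + W))
k(y) = 3 + y² + 61*y (k(y) = (y² + 61*y) + (4 - 1) = (y² + 61*y) + 3 = 3 + y² + 61*y)
k(R) - C((0*6)*(-2), 58) = (3 + 66² + 61*66) - (5 + √(3 + (0*6)*(-2))) = (3 + 4356 + 4026) - (5 + √(3 + 0*(-2))) = 8385 - (5 + √(3 + 0)) = 8385 - (5 + √3) = 8385 + (-5 - √3) = 8380 - √3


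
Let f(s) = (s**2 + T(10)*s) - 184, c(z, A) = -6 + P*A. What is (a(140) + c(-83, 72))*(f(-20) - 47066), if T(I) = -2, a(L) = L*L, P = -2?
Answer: -910454500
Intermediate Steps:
a(L) = L**2
c(z, A) = -6 - 2*A
f(s) = -184 + s**2 - 2*s (f(s) = (s**2 - 2*s) - 184 = -184 + s**2 - 2*s)
(a(140) + c(-83, 72))*(f(-20) - 47066) = (140**2 + (-6 - 2*72))*((-184 + (-20)**2 - 2*(-20)) - 47066) = (19600 + (-6 - 144))*((-184 + 400 + 40) - 47066) = (19600 - 150)*(256 - 47066) = 19450*(-46810) = -910454500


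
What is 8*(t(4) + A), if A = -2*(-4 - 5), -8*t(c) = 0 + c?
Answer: 140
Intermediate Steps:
t(c) = -c/8 (t(c) = -(0 + c)/8 = -c/8)
A = 18 (A = -2*(-9) = 18)
8*(t(4) + A) = 8*(-1/8*4 + 18) = 8*(-1/2 + 18) = 8*(35/2) = 140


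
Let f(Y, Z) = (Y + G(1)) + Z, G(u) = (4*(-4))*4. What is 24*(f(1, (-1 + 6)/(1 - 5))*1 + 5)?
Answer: -1422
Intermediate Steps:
G(u) = -64 (G(u) = -16*4 = -64)
f(Y, Z) = -64 + Y + Z (f(Y, Z) = (Y - 64) + Z = (-64 + Y) + Z = -64 + Y + Z)
24*(f(1, (-1 + 6)/(1 - 5))*1 + 5) = 24*((-64 + 1 + (-1 + 6)/(1 - 5))*1 + 5) = 24*((-64 + 1 + 5/(-4))*1 + 5) = 24*((-64 + 1 + 5*(-1/4))*1 + 5) = 24*((-64 + 1 - 5/4)*1 + 5) = 24*(-257/4*1 + 5) = 24*(-257/4 + 5) = 24*(-237/4) = -1422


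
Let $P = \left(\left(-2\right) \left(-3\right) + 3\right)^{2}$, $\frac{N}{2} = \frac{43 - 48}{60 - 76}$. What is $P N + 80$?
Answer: $\frac{1045}{8} \approx 130.63$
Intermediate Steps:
$N = \frac{5}{8}$ ($N = 2 \frac{43 - 48}{60 - 76} = 2 \left(- \frac{5}{-16}\right) = 2 \left(\left(-5\right) \left(- \frac{1}{16}\right)\right) = 2 \cdot \frac{5}{16} = \frac{5}{8} \approx 0.625$)
$P = 81$ ($P = \left(6 + 3\right)^{2} = 9^{2} = 81$)
$P N + 80 = 81 \cdot \frac{5}{8} + 80 = \frac{405}{8} + 80 = \frac{1045}{8}$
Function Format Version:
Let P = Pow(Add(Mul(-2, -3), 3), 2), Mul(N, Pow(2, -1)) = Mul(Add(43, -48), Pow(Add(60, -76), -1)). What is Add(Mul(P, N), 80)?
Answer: Rational(1045, 8) ≈ 130.63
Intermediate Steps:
N = Rational(5, 8) (N = Mul(2, Mul(Add(43, -48), Pow(Add(60, -76), -1))) = Mul(2, Mul(-5, Pow(-16, -1))) = Mul(2, Mul(-5, Rational(-1, 16))) = Mul(2, Rational(5, 16)) = Rational(5, 8) ≈ 0.62500)
P = 81 (P = Pow(Add(6, 3), 2) = Pow(9, 2) = 81)
Add(Mul(P, N), 80) = Add(Mul(81, Rational(5, 8)), 80) = Add(Rational(405, 8), 80) = Rational(1045, 8)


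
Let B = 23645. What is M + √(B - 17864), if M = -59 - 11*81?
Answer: -950 + √5781 ≈ -873.97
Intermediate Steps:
M = -950 (M = -59 - 891 = -950)
M + √(B - 17864) = -950 + √(23645 - 17864) = -950 + √5781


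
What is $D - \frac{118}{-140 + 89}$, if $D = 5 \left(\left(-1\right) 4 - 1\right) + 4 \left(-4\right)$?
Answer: $- \frac{1973}{51} \approx -38.686$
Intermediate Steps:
$D = -41$ ($D = 5 \left(-4 - 1\right) - 16 = 5 \left(-5\right) - 16 = -25 - 16 = -41$)
$D - \frac{118}{-140 + 89} = -41 - \frac{118}{-140 + 89} = -41 - \frac{118}{-51} = -41 - - \frac{118}{51} = -41 + \frac{118}{51} = - \frac{1973}{51}$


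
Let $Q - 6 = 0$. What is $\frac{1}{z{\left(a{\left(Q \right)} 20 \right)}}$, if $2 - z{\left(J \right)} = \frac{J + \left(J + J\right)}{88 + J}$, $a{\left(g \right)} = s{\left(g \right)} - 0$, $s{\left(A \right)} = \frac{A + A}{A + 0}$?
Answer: $\frac{16}{17} \approx 0.94118$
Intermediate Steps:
$Q = 6$ ($Q = 6 + 0 = 6$)
$s{\left(A \right)} = 2$ ($s{\left(A \right)} = \frac{2 A}{A} = 2$)
$a{\left(g \right)} = 2$ ($a{\left(g \right)} = 2 - 0 = 2 + 0 = 2$)
$z{\left(J \right)} = 2 - \frac{3 J}{88 + J}$ ($z{\left(J \right)} = 2 - \frac{J + \left(J + J\right)}{88 + J} = 2 - \frac{J + 2 J}{88 + J} = 2 - \frac{3 J}{88 + J}$)
$\frac{1}{z{\left(a{\left(Q \right)} 20 \right)}} = \frac{1}{\frac{1}{88 + 2 \cdot 20} \left(176 - 2 \cdot 20\right)} = \frac{1}{\frac{1}{88 + 40} \left(176 - 40\right)} = \frac{1}{\frac{1}{128} \left(176 - 40\right)} = \frac{1}{\frac{1}{128} \cdot 136} = \frac{1}{\frac{17}{16}} = \frac{16}{17}$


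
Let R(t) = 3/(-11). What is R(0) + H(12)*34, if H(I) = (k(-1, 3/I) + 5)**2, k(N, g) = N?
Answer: 5981/11 ≈ 543.73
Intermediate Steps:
R(t) = -3/11 (R(t) = 3*(-1/11) = -3/11)
H(I) = 16 (H(I) = (-1 + 5)**2 = 4**2 = 16)
R(0) + H(12)*34 = -3/11 + 16*34 = -3/11 + 544 = 5981/11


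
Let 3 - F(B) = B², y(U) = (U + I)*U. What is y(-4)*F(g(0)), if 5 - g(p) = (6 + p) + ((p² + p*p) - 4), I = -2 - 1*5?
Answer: -264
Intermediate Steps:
I = -7 (I = -2 - 5 = -7)
y(U) = U*(-7 + U) (y(U) = (U - 7)*U = (-7 + U)*U = U*(-7 + U))
g(p) = 3 - p - 2*p² (g(p) = 5 - ((6 + p) + ((p² + p*p) - 4)) = 5 - ((6 + p) + ((p² + p²) - 4)) = 5 - ((6 + p) + (2*p² - 4)) = 5 - ((6 + p) + (-4 + 2*p²)) = 5 - (2 + p + 2*p²) = 5 + (-2 - p - 2*p²) = 3 - p - 2*p²)
F(B) = 3 - B²
y(-4)*F(g(0)) = (-4*(-7 - 4))*(3 - (3 - 1*0 - 2*0²)²) = (-4*(-11))*(3 - (3 + 0 - 2*0)²) = 44*(3 - (3 + 0 + 0)²) = 44*(3 - 1*3²) = 44*(3 - 1*9) = 44*(3 - 9) = 44*(-6) = -264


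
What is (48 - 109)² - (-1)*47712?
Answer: 51433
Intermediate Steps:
(48 - 109)² - (-1)*47712 = (-61)² - 1*(-47712) = 3721 + 47712 = 51433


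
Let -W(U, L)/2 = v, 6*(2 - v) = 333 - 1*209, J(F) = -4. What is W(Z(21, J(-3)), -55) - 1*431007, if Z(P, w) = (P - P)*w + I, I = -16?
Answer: -1292909/3 ≈ -4.3097e+5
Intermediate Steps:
Z(P, w) = -16 (Z(P, w) = (P - P)*w - 16 = 0*w - 16 = 0 - 16 = -16)
v = -56/3 (v = 2 - (333 - 1*209)/6 = 2 - (333 - 209)/6 = 2 - ⅙*124 = 2 - 62/3 = -56/3 ≈ -18.667)
W(U, L) = 112/3 (W(U, L) = -2*(-56/3) = 112/3)
W(Z(21, J(-3)), -55) - 1*431007 = 112/3 - 1*431007 = 112/3 - 431007 = -1292909/3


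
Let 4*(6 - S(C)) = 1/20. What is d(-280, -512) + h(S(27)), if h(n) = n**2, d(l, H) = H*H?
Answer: 1677951041/6400 ≈ 2.6218e+5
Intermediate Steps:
d(l, H) = H**2
S(C) = 479/80 (S(C) = 6 - 1/4/20 = 6 - 1/4*1/20 = 6 - 1/80 = 479/80)
d(-280, -512) + h(S(27)) = (-512)**2 + (479/80)**2 = 262144 + 229441/6400 = 1677951041/6400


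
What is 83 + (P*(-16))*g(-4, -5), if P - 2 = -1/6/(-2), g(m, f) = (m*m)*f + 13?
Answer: 6949/3 ≈ 2316.3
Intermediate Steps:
g(m, f) = 13 + f*m² (g(m, f) = m²*f + 13 = f*m² + 13 = 13 + f*m²)
P = 25/12 (P = 2 - 1/6/(-2) = 2 - 1*⅙*(-½) = 2 - ⅙*(-½) = 2 + 1/12 = 25/12 ≈ 2.0833)
83 + (P*(-16))*g(-4, -5) = 83 + ((25/12)*(-16))*(13 - 5*(-4)²) = 83 - 100*(13 - 5*16)/3 = 83 - 100*(13 - 80)/3 = 83 - 100/3*(-67) = 83 + 6700/3 = 6949/3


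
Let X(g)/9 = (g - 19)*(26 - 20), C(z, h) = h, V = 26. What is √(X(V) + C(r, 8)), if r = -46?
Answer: √386 ≈ 19.647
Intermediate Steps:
X(g) = -1026 + 54*g (X(g) = 9*((g - 19)*(26 - 20)) = 9*((-19 + g)*6) = 9*(-114 + 6*g) = -1026 + 54*g)
√(X(V) + C(r, 8)) = √((-1026 + 54*26) + 8) = √((-1026 + 1404) + 8) = √(378 + 8) = √386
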